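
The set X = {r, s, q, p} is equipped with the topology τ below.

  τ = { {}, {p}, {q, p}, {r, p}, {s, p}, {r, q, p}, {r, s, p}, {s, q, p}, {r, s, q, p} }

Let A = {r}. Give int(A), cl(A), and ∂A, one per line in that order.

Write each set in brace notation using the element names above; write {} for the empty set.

int(A) = {}
cl(A)  = {r}
∂A     = {r}

opens ⊆ A: {}; union → int = {}
complement {s, q, p}; its interior {s, q, p}; cl(A) = X∖{s, q, p} = {r}
boundary = {r} ∖ {} = {r}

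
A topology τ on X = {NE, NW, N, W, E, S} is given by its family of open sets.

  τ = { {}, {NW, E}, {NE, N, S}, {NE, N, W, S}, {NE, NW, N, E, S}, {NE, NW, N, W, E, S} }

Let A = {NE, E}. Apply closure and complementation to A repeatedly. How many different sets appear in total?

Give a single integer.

closure: X∖int(X∖A) = X∖{} = {NE, NW, N, W, E, S}
Let k=closure and c=complement:
  1. A     = {NE, E}
  2. kA    = {NE, NW, N, W, E, S}
  3. cA    = {NW, N, W, S}
  4. ckA   = {}
— saturated at 4

4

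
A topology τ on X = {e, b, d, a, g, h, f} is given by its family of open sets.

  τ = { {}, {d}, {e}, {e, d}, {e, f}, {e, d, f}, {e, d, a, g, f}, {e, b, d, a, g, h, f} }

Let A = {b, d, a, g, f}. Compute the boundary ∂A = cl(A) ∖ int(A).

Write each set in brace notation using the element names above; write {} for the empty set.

{b, a, g, h, f}

open subsets of A: {}, {d}; so int(A) = {d}
closure: X∖int(X∖A) = X∖{e} = {b, d, a, g, h, f}
∂A = {b, d, a, g, h, f} minus {d} = {b, a, g, h, f}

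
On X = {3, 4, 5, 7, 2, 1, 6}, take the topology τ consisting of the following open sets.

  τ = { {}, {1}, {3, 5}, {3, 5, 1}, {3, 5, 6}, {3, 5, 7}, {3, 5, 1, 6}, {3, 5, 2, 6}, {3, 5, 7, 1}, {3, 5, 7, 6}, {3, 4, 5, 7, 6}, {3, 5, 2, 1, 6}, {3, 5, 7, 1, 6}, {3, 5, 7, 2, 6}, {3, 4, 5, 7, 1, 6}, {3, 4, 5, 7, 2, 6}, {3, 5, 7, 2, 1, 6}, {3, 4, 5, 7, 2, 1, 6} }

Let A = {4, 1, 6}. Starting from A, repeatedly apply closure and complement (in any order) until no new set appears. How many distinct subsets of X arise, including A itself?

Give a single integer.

6

cl via duality: int({3, 5, 7, 2}) = {3, 5, 7}, so X∖{3, 5, 7} = {4, 2, 1, 6}
Write k for closure, c for complement:
  1. A     = {4, 1, 6}
  2. kA    = {4, 2, 1, 6}
  3. cA    = {3, 5, 7, 2}
  4. ckA   = {3, 5, 7}
  5. kcA   = {3, 4, 5, 7, 2, 6}
  6. ckcA  = {1}
applying k or c yields no new set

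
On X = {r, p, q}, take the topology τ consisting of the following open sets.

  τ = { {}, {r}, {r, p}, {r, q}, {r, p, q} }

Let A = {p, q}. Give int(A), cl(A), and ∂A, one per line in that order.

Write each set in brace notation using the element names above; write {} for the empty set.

open subsets of A: {}; so int(A) = {}
closure: X∖int(X∖A) = X∖{r} = {p, q}
∂A = {p, q} minus {} = {p, q}

int(A) = {}
cl(A)  = {p, q}
∂A     = {p, q}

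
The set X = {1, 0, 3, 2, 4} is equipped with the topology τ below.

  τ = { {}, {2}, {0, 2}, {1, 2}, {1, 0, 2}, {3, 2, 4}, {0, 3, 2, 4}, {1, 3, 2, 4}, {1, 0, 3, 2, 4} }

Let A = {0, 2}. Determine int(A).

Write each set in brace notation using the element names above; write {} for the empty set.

{0, 2}

opens ⊆ A: {}, {2}, {0, 2}; union → int = {0, 2}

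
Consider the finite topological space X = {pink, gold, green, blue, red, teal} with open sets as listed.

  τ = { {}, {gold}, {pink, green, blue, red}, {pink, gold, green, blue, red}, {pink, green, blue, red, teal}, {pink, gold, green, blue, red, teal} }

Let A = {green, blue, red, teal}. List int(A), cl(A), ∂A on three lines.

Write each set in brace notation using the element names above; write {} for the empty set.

int(A) = {}
cl(A)  = {pink, green, blue, red, teal}
∂A     = {pink, green, blue, red, teal}

open subsets of A: {}; so int(A) = {}
closure: X∖int(X∖A) = X∖{gold} = {pink, green, blue, red, teal}
∂A = {pink, green, blue, red, teal} minus {} = {pink, green, blue, red, teal}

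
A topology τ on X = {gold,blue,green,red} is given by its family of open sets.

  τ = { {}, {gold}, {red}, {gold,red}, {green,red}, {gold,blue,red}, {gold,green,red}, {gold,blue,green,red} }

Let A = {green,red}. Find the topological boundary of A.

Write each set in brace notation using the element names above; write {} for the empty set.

opens ⊆ A: {}, {red}, {green,red}; union → int = {green,red}
complement {gold,blue}; its interior {gold}; cl(A) = X∖{gold} = {blue,green,red}
boundary = {blue,green,red} ∖ {green,red} = {blue}

{blue}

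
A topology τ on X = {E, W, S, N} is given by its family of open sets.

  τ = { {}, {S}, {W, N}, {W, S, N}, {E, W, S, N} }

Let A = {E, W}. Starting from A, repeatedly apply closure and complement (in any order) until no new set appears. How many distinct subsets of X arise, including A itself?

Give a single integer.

8

cl via duality: int({S, N}) = {S}, so X∖{S} = {E, W, N}
Write k for closure, c for complement:
  1. A     = {E, W}
  2. kA    = {E, W, N}
  3. cA    = {S, N}
  4. ckA   = {S}
  5. kcA   = {E, W, S, N}
  6. kckA  = {E, S}
  7. ckcA  = {}
  8. ckckA = {W, N}
applying k or c yields no new set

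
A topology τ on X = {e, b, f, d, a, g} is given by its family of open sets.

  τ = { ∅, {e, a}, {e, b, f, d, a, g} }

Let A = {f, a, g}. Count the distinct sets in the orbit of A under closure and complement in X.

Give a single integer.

4

X∖A={e, b, d}, int(X∖A)=∅, hence cl(A)={e, b, f, d, a, g}
Orbit (k=closure, c=complement):
  1. A     = {f, a, g}
  2. kA    = {e, b, f, d, a, g}
  3. cA    = {e, b, d}
  4. ckA   = ∅
(closed under both — stop)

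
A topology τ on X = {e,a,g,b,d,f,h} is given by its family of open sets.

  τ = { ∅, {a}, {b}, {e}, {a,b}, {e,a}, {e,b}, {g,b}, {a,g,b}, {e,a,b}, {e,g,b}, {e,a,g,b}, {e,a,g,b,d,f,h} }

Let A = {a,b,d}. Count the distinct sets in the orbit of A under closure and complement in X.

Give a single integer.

complement {e,g,f,h}; its interior {e}; cl(A) = X∖{e} = {a,g,b,d,f,h}
With k = closure, c = complement:
  1. A     = {a,b,d}
  2. kA    = {a,g,b,d,f,h}
  3. cA    = {e,g,f,h}
  4. ckA   = {e}
  5. kcA   = {e,g,d,f,h}
  6. kckA  = {e,d,f,h}
  7. ckcA  = {a,b}
  8. ckckA = {a,g,b}
k, c of each give nothing new

8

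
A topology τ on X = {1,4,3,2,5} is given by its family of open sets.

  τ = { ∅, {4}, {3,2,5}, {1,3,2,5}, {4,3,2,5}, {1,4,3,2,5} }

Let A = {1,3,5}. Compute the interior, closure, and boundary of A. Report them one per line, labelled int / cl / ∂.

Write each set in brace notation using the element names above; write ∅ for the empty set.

int(A) = ∅
cl(A)  = {1,3,2,5}
∂A     = {1,3,2,5}

open subsets of A: ∅; so int(A) = ∅
closure: X∖int(X∖A) = X∖{4} = {1,3,2,5}
∂A = {1,3,2,5} minus ∅ = {1,3,2,5}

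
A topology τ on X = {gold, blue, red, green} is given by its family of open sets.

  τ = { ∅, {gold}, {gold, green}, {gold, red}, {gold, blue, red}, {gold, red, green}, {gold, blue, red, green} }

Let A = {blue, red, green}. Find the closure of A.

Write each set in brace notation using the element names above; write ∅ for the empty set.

X∖A={gold}, int(X∖A)={gold}, hence cl(A)={blue, red, green}

{blue, red, green}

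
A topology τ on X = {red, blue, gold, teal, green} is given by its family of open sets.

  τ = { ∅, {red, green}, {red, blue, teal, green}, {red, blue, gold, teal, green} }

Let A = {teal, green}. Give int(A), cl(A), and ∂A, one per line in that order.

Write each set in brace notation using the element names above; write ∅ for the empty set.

opens ⊆ A: ∅; union → int = ∅
complement {red, blue, gold}; its interior ∅; cl(A) = X∖∅ = {red, blue, gold, teal, green}
boundary = {red, blue, gold, teal, green} ∖ ∅ = {red, blue, gold, teal, green}

int(A) = ∅
cl(A)  = {red, blue, gold, teal, green}
∂A     = {red, blue, gold, teal, green}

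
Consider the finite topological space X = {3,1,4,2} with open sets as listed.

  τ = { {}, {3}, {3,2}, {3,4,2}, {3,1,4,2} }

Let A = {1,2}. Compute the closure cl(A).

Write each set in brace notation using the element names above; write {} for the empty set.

{1,4,2}

cl via duality: int({3,4}) = {3}, so X∖{3} = {1,4,2}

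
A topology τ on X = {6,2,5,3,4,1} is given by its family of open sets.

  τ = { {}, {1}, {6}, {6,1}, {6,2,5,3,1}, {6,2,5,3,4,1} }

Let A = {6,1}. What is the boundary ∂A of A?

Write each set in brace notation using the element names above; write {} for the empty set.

{2,5,3,4}

U open, U⊆A: {}, {6}, {1}, {6,1}. int(A) = ⋃ = {6,1}
X∖A={2,5,3,4}, int(X∖A)={}, hence cl(A)={6,2,5,3,4,1}
∂A: remove int from cl → {2,5,3,4}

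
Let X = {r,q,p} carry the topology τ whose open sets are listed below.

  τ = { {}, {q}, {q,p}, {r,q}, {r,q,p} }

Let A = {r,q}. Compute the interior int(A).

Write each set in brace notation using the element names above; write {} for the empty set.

{r,q}

U open, U⊆A: {}, {q}, {r,q}. int(A) = ⋃ = {r,q}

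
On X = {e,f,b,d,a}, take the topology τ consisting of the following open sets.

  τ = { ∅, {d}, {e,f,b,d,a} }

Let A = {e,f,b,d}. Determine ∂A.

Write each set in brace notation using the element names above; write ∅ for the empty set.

opens ⊆ A: ∅, {d}; union → int = {d}
complement {a}; its interior ∅; cl(A) = X∖∅ = {e,f,b,d,a}
boundary = {e,f,b,d,a} ∖ {d} = {e,f,b,a}

{e,f,b,a}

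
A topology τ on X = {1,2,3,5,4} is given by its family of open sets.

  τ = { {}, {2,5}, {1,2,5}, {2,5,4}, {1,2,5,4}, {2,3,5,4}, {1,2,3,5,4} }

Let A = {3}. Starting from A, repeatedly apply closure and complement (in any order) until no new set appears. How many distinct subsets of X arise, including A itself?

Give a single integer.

4

complement {1,2,5,4}; its interior {1,2,5,4}; cl(A) = X∖{1,2,5,4} = {3}
With k = closure, c = complement:
  1. A     = {3}
  2. cA    = {1,2,5,4}
  3. kcA   = {1,2,3,5,4}
  4. ckcA  = {}
k, c of each give nothing new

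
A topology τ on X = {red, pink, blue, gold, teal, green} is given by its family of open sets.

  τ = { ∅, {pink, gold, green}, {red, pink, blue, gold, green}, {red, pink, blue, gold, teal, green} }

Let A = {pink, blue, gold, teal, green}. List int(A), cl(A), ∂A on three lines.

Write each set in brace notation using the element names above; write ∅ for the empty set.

int(A) = {pink, gold, green}
cl(A)  = {red, pink, blue, gold, teal, green}
∂A     = {red, blue, teal}

opens ⊆ A: ∅, {pink, gold, green}; union → int = {pink, gold, green}
complement {red}; its interior ∅; cl(A) = X∖∅ = {red, pink, blue, gold, teal, green}
boundary = {red, pink, blue, gold, teal, green} ∖ {pink, gold, green} = {red, blue, teal}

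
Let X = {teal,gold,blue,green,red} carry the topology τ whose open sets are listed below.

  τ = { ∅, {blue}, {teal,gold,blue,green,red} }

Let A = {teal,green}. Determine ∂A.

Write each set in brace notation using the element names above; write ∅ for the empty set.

U open, U⊆A: ∅. int(A) = ⋃ = ∅
X∖A={gold,blue,red}, int(X∖A)={blue}, hence cl(A)={teal,gold,green,red}
∂A: remove int from cl → {teal,gold,green,red}

{teal,gold,green,red}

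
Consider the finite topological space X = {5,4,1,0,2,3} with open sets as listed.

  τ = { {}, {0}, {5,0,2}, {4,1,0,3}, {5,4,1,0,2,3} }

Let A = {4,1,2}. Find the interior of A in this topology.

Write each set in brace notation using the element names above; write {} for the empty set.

opens ⊆ A: {}; union → int = {}

{}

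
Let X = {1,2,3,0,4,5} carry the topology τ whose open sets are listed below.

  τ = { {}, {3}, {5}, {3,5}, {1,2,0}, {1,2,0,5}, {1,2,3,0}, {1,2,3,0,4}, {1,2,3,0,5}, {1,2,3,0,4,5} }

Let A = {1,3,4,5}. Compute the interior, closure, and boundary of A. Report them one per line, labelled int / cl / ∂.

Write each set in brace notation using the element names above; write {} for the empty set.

interior: largest open inside A is {3,5} (from {}, {5}, {3}, {3,5})
cl via duality: int({2,0}) = {}, so X∖{} = {1,2,3,0,4,5}
cl∖int = {1,2,0,4}

int(A) = {3,5}
cl(A)  = {1,2,3,0,4,5}
∂A     = {1,2,0,4}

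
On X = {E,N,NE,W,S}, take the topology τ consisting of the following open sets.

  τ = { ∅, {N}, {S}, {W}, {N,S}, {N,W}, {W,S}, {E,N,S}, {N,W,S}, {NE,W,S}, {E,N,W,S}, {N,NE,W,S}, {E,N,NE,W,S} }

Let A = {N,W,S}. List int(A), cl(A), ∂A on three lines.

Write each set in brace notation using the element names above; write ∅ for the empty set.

int(A) = {N,W,S}
cl(A)  = {E,N,NE,W,S}
∂A     = {E,NE}

opens ⊆ A: ∅, {S}, {N}, {W}, {N,S}, {N,W}, {W,S}, {N,W,S}; union → int = {N,W,S}
complement {E,NE}; its interior ∅; cl(A) = X∖∅ = {E,N,NE,W,S}
boundary = {E,N,NE,W,S} ∖ {N,W,S} = {E,NE}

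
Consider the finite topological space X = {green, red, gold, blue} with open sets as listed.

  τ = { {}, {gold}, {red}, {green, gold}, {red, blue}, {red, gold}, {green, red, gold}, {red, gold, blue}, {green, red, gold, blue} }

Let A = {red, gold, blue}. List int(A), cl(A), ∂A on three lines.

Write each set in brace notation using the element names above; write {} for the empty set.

int(A) = {red, gold, blue}
cl(A)  = {green, red, gold, blue}
∂A     = {green}

open subsets of A: {}, {red}, {gold}, {red, gold}, {red, blue}, {red, gold, blue}; so int(A) = {red, gold, blue}
closure: X∖int(X∖A) = X∖{} = {green, red, gold, blue}
∂A = {green, red, gold, blue} minus {red, gold, blue} = {green}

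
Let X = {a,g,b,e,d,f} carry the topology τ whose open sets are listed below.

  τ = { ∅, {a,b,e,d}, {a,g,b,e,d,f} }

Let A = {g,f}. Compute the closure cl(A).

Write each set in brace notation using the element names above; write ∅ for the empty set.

complement {a,b,e,d}; its interior {a,b,e,d}; cl(A) = X∖{a,b,e,d} = {g,f}

{g,f}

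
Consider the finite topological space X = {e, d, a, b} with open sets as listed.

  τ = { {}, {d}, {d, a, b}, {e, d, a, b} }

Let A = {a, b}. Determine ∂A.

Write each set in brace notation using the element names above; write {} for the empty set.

{e, a, b}

open subsets of A: {}; so int(A) = {}
closure: X∖int(X∖A) = X∖{d} = {e, a, b}
∂A = {e, a, b} minus {} = {e, a, b}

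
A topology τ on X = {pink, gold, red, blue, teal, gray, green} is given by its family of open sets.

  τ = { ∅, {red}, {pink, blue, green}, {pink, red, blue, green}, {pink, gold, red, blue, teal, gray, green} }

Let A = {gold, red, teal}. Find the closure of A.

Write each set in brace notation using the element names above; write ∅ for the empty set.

{gold, red, teal, gray}

complement {pink, blue, gray, green}; its interior {pink, blue, green}; cl(A) = X∖{pink, blue, green} = {gold, red, teal, gray}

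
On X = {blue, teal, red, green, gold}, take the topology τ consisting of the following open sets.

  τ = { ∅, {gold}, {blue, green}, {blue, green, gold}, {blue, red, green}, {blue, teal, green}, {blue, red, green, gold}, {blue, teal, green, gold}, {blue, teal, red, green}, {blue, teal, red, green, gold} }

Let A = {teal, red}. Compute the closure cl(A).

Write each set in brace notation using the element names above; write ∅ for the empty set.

{teal, red}

X∖A={blue, green, gold}, int(X∖A)={blue, green, gold}, hence cl(A)={teal, red}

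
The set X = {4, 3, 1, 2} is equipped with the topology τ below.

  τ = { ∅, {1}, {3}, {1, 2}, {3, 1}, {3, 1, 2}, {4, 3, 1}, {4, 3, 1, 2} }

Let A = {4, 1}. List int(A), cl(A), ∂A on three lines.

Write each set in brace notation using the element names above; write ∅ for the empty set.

U open, U⊆A: ∅, {1}. int(A) = ⋃ = {1}
X∖A={3, 2}, int(X∖A)={3}, hence cl(A)={4, 1, 2}
∂A: remove int from cl → {4, 2}

int(A) = {1}
cl(A)  = {4, 1, 2}
∂A     = {4, 2}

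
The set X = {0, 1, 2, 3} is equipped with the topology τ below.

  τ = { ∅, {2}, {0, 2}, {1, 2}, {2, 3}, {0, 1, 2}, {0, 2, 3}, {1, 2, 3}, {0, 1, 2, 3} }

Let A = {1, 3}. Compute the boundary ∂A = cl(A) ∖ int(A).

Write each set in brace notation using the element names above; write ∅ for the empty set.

interior: largest open inside A is ∅ (from ∅)
cl via duality: int({0, 2}) = {0, 2}, so X∖{0, 2} = {1, 3}
cl∖int = {1, 3}

{1, 3}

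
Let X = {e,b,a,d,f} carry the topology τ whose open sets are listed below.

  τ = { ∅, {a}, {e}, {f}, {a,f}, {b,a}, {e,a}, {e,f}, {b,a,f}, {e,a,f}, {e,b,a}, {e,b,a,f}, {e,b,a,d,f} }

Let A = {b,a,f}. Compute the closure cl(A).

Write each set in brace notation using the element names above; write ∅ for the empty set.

{b,a,d,f}

closure: X∖int(X∖A) = X∖{e} = {b,a,d,f}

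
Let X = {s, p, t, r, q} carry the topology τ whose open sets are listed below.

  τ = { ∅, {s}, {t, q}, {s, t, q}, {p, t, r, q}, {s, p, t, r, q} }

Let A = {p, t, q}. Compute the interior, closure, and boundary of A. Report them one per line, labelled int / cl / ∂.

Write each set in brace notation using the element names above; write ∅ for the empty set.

open subsets of A: ∅, {t, q}; so int(A) = {t, q}
closure: X∖int(X∖A) = X∖{s} = {p, t, r, q}
∂A = {p, t, r, q} minus {t, q} = {p, r}

int(A) = {t, q}
cl(A)  = {p, t, r, q}
∂A     = {p, r}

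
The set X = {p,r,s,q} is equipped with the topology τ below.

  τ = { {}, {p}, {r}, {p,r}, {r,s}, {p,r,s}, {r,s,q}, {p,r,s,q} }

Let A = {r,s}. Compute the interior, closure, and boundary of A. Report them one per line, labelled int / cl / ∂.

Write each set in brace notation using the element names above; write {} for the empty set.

interior: largest open inside A is {r,s} (from {}, {r}, {r,s})
cl via duality: int({p,q}) = {p}, so X∖{p} = {r,s,q}
cl∖int = {q}

int(A) = {r,s}
cl(A)  = {r,s,q}
∂A     = {q}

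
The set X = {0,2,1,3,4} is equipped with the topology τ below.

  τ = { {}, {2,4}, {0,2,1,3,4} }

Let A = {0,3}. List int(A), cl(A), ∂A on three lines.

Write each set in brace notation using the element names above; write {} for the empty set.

int(A) = {}
cl(A)  = {0,1,3}
∂A     = {0,1,3}

U open, U⊆A: {}. int(A) = ⋃ = {}
X∖A={2,1,4}, int(X∖A)={2,4}, hence cl(A)={0,1,3}
∂A: remove int from cl → {0,1,3}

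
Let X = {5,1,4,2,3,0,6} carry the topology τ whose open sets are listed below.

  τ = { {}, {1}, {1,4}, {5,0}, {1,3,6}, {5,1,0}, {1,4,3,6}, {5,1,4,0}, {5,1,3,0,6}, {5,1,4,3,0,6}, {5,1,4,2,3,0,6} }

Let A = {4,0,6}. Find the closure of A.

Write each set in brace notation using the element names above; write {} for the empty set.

closure: X∖int(X∖A) = X∖{1} = {5,4,2,3,0,6}

{5,4,2,3,0,6}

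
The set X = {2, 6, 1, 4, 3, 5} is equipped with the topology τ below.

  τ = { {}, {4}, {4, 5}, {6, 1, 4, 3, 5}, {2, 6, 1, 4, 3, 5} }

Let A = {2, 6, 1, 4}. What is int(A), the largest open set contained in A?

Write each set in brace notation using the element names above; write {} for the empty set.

{4}

open subsets of A: {}, {4}; so int(A) = {4}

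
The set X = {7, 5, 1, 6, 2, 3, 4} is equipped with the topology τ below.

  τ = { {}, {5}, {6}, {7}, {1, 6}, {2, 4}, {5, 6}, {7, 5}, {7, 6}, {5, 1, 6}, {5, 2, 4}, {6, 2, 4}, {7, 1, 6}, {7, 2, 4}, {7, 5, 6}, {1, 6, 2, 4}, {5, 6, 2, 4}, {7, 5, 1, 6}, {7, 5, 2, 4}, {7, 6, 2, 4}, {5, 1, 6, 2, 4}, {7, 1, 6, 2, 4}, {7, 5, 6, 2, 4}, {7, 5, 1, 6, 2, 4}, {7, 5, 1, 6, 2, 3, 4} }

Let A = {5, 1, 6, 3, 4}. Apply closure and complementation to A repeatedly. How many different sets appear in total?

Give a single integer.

10

complement {7, 2}; its interior {7}; cl(A) = X∖{7} = {5, 1, 6, 2, 3, 4}
With k = closure, c = complement:
  1. A     = {5, 1, 6, 3, 4}
  2. kA    = {5, 1, 6, 2, 3, 4}
  3. cA    = {7, 2}
  4. ckA   = {7}
  5. kcA   = {7, 2, 3, 4}
  6. kckA  = {7, 3}
  7. ckcA  = {5, 1, 6}
  8. ckckA = {5, 1, 6, 2, 4}
  9. kckcA = {5, 1, 6, 3}
  10. ckckcA = {7, 2, 4}
k, c of each give nothing new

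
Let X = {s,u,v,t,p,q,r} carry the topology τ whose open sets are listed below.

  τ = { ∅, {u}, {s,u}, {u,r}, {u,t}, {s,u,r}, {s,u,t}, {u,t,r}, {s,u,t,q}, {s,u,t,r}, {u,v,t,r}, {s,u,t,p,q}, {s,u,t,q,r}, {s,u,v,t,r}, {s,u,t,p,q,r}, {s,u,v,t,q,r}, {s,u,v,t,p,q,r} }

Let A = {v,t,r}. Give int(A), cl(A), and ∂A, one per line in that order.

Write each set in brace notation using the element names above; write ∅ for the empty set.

U open, U⊆A: ∅. int(A) = ⋃ = ∅
X∖A={s,u,p,q}, int(X∖A)={s,u}, hence cl(A)={v,t,p,q,r}
∂A: remove int from cl → {v,t,p,q,r}

int(A) = ∅
cl(A)  = {v,t,p,q,r}
∂A     = {v,t,p,q,r}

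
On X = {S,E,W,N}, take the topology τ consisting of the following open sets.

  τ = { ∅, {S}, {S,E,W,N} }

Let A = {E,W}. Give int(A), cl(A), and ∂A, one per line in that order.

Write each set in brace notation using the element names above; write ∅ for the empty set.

opens ⊆ A: ∅; union → int = ∅
complement {S,N}; its interior {S}; cl(A) = X∖{S} = {E,W,N}
boundary = {E,W,N} ∖ ∅ = {E,W,N}

int(A) = ∅
cl(A)  = {E,W,N}
∂A     = {E,W,N}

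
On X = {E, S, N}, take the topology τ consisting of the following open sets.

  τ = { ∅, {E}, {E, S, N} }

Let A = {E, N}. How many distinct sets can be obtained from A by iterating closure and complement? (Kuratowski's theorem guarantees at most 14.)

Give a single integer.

complement {S}; its interior ∅; cl(A) = X∖∅ = {E, S, N}
With k = closure, c = complement:
  1. A     = {E, N}
  2. kA    = {E, S, N}
  3. cA    = {S}
  4. ckA   = ∅
  5. kcA   = {S, N}
  6. ckcA  = {E}
k, c of each give nothing new

6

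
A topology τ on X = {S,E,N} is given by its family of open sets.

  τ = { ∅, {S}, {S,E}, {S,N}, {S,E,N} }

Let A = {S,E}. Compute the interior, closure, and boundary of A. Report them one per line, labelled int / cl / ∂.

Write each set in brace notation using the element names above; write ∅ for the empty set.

int(A) = {S,E}
cl(A)  = {S,E,N}
∂A     = {N}

open subsets of A: ∅, {S}, {S,E}; so int(A) = {S,E}
closure: X∖int(X∖A) = X∖∅ = {S,E,N}
∂A = {S,E,N} minus {S,E} = {N}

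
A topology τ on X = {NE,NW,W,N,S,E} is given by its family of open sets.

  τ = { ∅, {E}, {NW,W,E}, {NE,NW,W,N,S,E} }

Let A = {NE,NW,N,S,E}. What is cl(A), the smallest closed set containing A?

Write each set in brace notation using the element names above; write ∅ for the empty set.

cl via duality: int({W}) = ∅, so X∖∅ = {NE,NW,W,N,S,E}

{NE,NW,W,N,S,E}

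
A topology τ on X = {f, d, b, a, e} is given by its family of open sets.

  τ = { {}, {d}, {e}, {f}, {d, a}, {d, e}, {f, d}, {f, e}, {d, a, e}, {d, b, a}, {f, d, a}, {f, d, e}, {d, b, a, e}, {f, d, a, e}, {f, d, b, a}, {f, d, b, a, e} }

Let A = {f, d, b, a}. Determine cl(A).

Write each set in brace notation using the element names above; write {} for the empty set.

cl via duality: int({e}) = {e}, so X∖{e} = {f, d, b, a}

{f, d, b, a}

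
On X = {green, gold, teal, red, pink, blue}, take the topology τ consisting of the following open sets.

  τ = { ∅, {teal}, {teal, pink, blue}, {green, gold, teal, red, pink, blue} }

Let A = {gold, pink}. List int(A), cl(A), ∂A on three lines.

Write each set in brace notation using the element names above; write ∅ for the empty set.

U open, U⊆A: ∅. int(A) = ⋃ = ∅
X∖A={green, teal, red, blue}, int(X∖A)={teal}, hence cl(A)={green, gold, red, pink, blue}
∂A: remove int from cl → {green, gold, red, pink, blue}

int(A) = ∅
cl(A)  = {green, gold, red, pink, blue}
∂A     = {green, gold, red, pink, blue}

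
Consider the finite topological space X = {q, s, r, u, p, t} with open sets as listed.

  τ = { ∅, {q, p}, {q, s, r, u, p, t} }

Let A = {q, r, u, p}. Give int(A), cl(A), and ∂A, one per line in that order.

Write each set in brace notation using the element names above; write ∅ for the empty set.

U open, U⊆A: ∅, {q, p}. int(A) = ⋃ = {q, p}
X∖A={s, t}, int(X∖A)=∅, hence cl(A)={q, s, r, u, p, t}
∂A: remove int from cl → {s, r, u, t}

int(A) = {q, p}
cl(A)  = {q, s, r, u, p, t}
∂A     = {s, r, u, t}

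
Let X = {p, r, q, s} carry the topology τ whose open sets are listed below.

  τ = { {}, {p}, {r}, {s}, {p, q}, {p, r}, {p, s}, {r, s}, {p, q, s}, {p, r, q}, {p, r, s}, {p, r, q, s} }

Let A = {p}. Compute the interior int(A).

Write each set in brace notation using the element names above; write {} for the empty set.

U open, U⊆A: {}, {p}. int(A) = ⋃ = {p}

{p}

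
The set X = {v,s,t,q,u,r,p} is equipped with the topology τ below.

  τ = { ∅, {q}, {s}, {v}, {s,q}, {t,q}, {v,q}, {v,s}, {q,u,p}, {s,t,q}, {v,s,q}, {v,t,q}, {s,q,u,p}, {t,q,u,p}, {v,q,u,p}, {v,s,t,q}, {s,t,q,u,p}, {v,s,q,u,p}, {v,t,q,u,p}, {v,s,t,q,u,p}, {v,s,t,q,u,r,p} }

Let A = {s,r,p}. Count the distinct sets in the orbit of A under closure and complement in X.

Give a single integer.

8

closure: X∖int(X∖A) = X∖{v,t,q} = {s,u,r,p}
Let k=closure and c=complement:
  1. A     = {s,r,p}
  2. kA    = {s,u,r,p}
  3. cA    = {v,t,q,u}
  4. ckA   = {v,t,q}
  5. kcA   = {v,t,q,u,r,p}
  6. ckcA  = {s}
  7. kckcA = {s,r}
  8. ckckcA = {v,t,q,u,p}
— saturated at 8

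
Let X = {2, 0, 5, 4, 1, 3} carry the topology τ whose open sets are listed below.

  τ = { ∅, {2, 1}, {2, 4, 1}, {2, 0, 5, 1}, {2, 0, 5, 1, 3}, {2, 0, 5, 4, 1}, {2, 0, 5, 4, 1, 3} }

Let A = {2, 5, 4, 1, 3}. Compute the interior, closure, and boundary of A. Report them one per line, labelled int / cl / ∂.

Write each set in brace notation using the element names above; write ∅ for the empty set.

open subsets of A: ∅, {2, 1}, {2, 4, 1}; so int(A) = {2, 4, 1}
closure: X∖int(X∖A) = X∖∅ = {2, 0, 5, 4, 1, 3}
∂A = {2, 0, 5, 4, 1, 3} minus {2, 4, 1} = {0, 5, 3}

int(A) = {2, 4, 1}
cl(A)  = {2, 0, 5, 4, 1, 3}
∂A     = {0, 5, 3}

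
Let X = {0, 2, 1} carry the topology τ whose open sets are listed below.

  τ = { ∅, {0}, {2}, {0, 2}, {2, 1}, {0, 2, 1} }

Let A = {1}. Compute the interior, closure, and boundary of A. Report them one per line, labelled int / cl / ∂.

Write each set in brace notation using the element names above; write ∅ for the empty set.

U open, U⊆A: ∅. int(A) = ⋃ = ∅
X∖A={0, 2}, int(X∖A)={0, 2}, hence cl(A)={1}
∂A: remove int from cl → {1}

int(A) = ∅
cl(A)  = {1}
∂A     = {1}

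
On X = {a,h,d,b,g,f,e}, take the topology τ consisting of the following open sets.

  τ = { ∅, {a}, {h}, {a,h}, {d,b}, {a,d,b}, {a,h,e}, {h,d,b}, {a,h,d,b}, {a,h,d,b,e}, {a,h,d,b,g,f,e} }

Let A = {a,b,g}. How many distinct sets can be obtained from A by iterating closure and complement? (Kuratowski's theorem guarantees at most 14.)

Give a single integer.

closure: X∖int(X∖A) = X∖{h} = {a,d,b,g,f,e}
Let k=closure and c=complement:
  1. A     = {a,b,g}
  2. kA    = {a,d,b,g,f,e}
  3. cA    = {h,d,f,e}
  4. ckA   = {h}
  5. kcA   = {h,d,b,g,f,e}
  6. kckA  = {h,g,f,e}
  7. ckcA  = {a}
  8. ckckA = {a,d,b}
  9. kckcA = {a,g,f,e}
  10. ckckcA = {h,d,b}
— saturated at 10

10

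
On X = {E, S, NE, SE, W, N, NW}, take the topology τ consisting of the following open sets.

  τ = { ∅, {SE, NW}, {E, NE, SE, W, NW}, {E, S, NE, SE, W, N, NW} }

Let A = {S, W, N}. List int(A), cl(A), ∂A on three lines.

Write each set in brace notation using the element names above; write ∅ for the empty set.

opens ⊆ A: ∅; union → int = ∅
complement {E, NE, SE, NW}; its interior {SE, NW}; cl(A) = X∖{SE, NW} = {E, S, NE, W, N}
boundary = {E, S, NE, W, N} ∖ ∅ = {E, S, NE, W, N}

int(A) = ∅
cl(A)  = {E, S, NE, W, N}
∂A     = {E, S, NE, W, N}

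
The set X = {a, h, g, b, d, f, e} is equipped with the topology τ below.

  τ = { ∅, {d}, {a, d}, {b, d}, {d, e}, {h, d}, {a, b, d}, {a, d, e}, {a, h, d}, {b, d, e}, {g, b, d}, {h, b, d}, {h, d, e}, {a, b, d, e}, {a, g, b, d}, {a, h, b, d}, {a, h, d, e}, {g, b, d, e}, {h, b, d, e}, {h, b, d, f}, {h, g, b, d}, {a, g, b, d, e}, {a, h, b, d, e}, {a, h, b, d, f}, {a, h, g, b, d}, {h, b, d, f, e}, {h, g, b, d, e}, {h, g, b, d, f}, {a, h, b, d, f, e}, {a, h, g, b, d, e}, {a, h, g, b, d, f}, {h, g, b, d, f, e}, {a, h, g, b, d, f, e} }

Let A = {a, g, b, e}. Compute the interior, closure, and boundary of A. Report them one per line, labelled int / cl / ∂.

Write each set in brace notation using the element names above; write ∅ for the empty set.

int(A) = ∅
cl(A)  = {a, g, b, f, e}
∂A     = {a, g, b, f, e}

open subsets of A: ∅; so int(A) = ∅
closure: X∖int(X∖A) = X∖{h, d} = {a, g, b, f, e}
∂A = {a, g, b, f, e} minus ∅ = {a, g, b, f, e}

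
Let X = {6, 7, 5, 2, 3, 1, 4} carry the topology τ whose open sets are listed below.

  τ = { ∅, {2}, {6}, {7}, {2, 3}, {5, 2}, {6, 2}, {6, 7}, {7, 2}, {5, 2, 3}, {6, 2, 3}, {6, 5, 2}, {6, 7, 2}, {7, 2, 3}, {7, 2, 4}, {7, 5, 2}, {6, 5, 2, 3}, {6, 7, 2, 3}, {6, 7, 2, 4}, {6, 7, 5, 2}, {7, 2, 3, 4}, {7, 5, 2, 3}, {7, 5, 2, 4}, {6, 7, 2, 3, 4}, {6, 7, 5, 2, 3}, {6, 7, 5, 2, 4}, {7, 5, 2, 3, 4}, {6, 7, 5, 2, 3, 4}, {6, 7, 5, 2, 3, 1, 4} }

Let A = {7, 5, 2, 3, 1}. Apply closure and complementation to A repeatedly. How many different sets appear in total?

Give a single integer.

8

X∖A={6, 4}, int(X∖A)={6}, hence cl(A)={7, 5, 2, 3, 1, 4}
Orbit (k=closure, c=complement):
  1. A     = {7, 5, 2, 3, 1}
  2. kA    = {7, 5, 2, 3, 1, 4}
  3. cA    = {6, 4}
  4. ckA   = {6}
  5. kcA   = {6, 1, 4}
  6. kckA  = {6, 1}
  7. ckcA  = {7, 5, 2, 3}
  8. ckckA = {7, 5, 2, 3, 4}
(closed under both — stop)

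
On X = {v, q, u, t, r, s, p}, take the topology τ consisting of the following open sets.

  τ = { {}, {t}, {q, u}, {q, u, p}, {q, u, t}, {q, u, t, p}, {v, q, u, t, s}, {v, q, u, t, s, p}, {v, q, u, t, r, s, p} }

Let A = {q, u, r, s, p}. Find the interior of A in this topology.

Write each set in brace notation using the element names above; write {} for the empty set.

U open, U⊆A: {}, {q, u}, {q, u, p}. int(A) = ⋃ = {q, u, p}

{q, u, p}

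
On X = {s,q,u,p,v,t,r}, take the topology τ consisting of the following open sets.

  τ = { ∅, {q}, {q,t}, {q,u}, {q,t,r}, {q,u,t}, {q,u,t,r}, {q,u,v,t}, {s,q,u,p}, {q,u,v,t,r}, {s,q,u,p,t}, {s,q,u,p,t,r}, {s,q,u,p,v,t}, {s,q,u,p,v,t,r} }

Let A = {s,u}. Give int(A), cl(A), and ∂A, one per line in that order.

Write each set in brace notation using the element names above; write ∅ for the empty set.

int(A) = ∅
cl(A)  = {s,u,p,v}
∂A     = {s,u,p,v}

opens ⊆ A: ∅; union → int = ∅
complement {q,p,v,t,r}; its interior {q,t,r}; cl(A) = X∖{q,t,r} = {s,u,p,v}
boundary = {s,u,p,v} ∖ ∅ = {s,u,p,v}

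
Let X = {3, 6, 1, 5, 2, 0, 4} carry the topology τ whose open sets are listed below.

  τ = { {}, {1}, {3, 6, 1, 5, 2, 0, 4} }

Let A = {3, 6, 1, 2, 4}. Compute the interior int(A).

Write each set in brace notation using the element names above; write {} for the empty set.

open subsets of A: {}, {1}; so int(A) = {1}

{1}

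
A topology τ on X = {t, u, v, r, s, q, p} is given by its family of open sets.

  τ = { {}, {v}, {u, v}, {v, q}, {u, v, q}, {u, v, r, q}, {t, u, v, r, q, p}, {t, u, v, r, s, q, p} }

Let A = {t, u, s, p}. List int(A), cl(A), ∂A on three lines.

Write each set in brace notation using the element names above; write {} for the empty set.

U open, U⊆A: {}. int(A) = ⋃ = {}
X∖A={v, r, q}, int(X∖A)={v, q}, hence cl(A)={t, u, r, s, p}
∂A: remove int from cl → {t, u, r, s, p}

int(A) = {}
cl(A)  = {t, u, r, s, p}
∂A     = {t, u, r, s, p}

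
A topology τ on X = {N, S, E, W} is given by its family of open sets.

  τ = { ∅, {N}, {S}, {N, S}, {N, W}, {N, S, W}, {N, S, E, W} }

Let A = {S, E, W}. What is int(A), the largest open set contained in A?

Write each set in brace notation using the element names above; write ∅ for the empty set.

{S}

open subsets of A: ∅, {S}; so int(A) = {S}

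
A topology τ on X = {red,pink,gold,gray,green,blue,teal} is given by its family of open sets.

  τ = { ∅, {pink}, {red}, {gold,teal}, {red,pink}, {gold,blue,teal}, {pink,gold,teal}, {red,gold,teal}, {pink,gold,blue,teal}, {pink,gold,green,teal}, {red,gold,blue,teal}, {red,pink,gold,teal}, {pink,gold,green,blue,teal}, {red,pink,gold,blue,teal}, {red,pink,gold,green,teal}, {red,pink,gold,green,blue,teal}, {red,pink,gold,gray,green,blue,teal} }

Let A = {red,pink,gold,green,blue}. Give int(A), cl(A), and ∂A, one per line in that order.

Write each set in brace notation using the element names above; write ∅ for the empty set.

interior: largest open inside A is {red,pink} (from ∅, {pink}, {red}, {red,pink})
cl via duality: int({gray,teal}) = ∅, so X∖∅ = {red,pink,gold,gray,green,blue,teal}
cl∖int = {gold,gray,green,blue,teal}

int(A) = {red,pink}
cl(A)  = {red,pink,gold,gray,green,blue,teal}
∂A     = {gold,gray,green,blue,teal}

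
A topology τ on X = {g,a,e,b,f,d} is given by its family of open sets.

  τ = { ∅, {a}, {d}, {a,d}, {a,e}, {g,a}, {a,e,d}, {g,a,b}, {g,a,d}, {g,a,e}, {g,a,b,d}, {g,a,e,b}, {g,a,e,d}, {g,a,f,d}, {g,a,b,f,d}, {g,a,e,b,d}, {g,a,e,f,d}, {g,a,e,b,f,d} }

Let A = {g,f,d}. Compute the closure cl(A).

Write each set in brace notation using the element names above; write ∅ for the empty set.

{g,b,f,d}

complement {a,e,b}; its interior {a,e}; cl(A) = X∖{a,e} = {g,b,f,d}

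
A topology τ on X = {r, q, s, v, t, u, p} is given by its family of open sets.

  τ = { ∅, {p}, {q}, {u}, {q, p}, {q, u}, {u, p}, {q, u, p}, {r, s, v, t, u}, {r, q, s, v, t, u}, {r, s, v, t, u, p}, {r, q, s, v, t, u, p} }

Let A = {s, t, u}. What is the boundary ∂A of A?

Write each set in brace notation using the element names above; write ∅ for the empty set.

U open, U⊆A: ∅, {u}. int(A) = ⋃ = {u}
X∖A={r, q, v, p}, int(X∖A)={q, p}, hence cl(A)={r, s, v, t, u}
∂A: remove int from cl → {r, s, v, t}

{r, s, v, t}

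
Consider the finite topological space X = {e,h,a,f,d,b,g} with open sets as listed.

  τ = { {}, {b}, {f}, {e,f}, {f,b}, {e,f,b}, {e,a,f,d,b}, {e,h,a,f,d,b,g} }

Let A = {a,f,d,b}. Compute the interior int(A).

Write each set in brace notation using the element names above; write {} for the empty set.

{f,b}

open subsets of A: {}, {f}, {b}, {f,b}; so int(A) = {f,b}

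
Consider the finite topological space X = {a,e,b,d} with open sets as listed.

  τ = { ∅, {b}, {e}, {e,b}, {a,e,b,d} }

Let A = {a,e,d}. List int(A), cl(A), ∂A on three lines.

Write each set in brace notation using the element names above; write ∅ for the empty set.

int(A) = {e}
cl(A)  = {a,e,d}
∂A     = {a,d}

open subsets of A: ∅, {e}; so int(A) = {e}
closure: X∖int(X∖A) = X∖{b} = {a,e,d}
∂A = {a,e,d} minus {e} = {a,d}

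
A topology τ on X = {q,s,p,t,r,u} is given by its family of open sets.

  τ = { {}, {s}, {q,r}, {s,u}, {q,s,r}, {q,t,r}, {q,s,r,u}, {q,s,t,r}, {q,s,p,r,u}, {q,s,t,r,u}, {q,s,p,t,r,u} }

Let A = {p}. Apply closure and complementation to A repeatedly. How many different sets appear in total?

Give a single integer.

4

X∖A={q,s,t,r,u}, int(X∖A)={q,s,t,r,u}, hence cl(A)={p}
Orbit (k=closure, c=complement):
  1. A     = {p}
  2. cA    = {q,s,t,r,u}
  3. kcA   = {q,s,p,t,r,u}
  4. ckcA  = {}
(closed under both — stop)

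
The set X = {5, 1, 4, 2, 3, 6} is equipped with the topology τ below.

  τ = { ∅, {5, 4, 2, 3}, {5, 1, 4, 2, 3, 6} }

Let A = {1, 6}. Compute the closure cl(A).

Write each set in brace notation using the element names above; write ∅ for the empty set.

{1, 6}

complement {5, 4, 2, 3}; its interior {5, 4, 2, 3}; cl(A) = X∖{5, 4, 2, 3} = {1, 6}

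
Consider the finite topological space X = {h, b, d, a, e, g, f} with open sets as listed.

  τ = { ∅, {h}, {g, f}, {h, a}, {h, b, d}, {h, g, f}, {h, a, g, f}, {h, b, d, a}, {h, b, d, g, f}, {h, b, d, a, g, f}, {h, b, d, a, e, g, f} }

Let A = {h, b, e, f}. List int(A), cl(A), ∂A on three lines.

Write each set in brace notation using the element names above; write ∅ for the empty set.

int(A) = {h}
cl(A)  = {h, b, d, a, e, g, f}
∂A     = {b, d, a, e, g, f}

U open, U⊆A: ∅, {h}. int(A) = ⋃ = {h}
X∖A={d, a, g}, int(X∖A)=∅, hence cl(A)={h, b, d, a, e, g, f}
∂A: remove int from cl → {b, d, a, e, g, f}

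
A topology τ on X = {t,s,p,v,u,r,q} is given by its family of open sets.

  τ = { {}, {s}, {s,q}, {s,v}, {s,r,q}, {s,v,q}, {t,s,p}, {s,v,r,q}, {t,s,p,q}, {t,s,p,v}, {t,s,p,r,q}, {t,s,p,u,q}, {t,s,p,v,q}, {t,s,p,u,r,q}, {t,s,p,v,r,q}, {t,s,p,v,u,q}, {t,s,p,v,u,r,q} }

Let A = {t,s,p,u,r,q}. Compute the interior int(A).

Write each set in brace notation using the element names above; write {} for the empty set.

{t,s,p,u,r,q}

U open, U⊆A: {}, {s}, {s,q}, {t,s,p}, {s,r,q}, {t,s,p,q}, {t,s,p,r,q}, {t,s,p,u,q}, {t,s,p,u,r,q}. int(A) = ⋃ = {t,s,p,u,r,q}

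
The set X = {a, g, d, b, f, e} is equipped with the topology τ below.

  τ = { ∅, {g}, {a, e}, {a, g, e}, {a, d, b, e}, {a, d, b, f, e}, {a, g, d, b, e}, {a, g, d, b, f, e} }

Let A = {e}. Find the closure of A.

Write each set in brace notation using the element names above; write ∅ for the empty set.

{a, d, b, f, e}

X∖A={a, g, d, b, f}, int(X∖A)={g}, hence cl(A)={a, d, b, f, e}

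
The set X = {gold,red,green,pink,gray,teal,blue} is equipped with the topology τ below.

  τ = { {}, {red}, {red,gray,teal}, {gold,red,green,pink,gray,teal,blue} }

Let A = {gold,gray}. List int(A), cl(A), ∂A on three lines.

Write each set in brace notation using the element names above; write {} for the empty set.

opens ⊆ A: {}; union → int = {}
complement {red,green,pink,teal,blue}; its interior {red}; cl(A) = X∖{red} = {gold,green,pink,gray,teal,blue}
boundary = {gold,green,pink,gray,teal,blue} ∖ {} = {gold,green,pink,gray,teal,blue}

int(A) = {}
cl(A)  = {gold,green,pink,gray,teal,blue}
∂A     = {gold,green,pink,gray,teal,blue}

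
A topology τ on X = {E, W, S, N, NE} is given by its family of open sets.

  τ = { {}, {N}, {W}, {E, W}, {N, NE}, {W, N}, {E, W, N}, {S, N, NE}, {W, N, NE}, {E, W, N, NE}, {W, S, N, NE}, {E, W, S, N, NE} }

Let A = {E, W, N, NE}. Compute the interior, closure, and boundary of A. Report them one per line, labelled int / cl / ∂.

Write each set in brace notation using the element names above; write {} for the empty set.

open subsets of A: {}, {N}, {W}, {N, NE}, {W, N}, {E, W}, {E, W, N}, {W, N, NE}, {E, W, N, NE}; so int(A) = {E, W, N, NE}
closure: X∖int(X∖A) = X∖{} = {E, W, S, N, NE}
∂A = {E, W, S, N, NE} minus {E, W, N, NE} = {S}

int(A) = {E, W, N, NE}
cl(A)  = {E, W, S, N, NE}
∂A     = {S}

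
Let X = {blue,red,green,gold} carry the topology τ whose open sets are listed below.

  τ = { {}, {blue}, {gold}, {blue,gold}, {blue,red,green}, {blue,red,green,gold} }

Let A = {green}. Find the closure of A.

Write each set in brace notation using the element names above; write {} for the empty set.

complement {blue,red,gold}; its interior {blue,gold}; cl(A) = X∖{blue,gold} = {red,green}

{red,green}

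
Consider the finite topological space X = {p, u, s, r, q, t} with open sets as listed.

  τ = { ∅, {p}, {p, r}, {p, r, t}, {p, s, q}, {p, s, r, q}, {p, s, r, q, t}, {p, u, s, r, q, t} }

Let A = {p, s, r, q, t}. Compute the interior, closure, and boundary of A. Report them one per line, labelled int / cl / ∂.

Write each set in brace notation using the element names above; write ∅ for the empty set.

interior: largest open inside A is {p, s, r, q, t} (from ∅, {p}, {p, r}, {p, r, t}, {p, s, q}, {p, s, r, q}, {p, s, r, q, t})
cl via duality: int({u}) = ∅, so X∖∅ = {p, u, s, r, q, t}
cl∖int = {u}

int(A) = {p, s, r, q, t}
cl(A)  = {p, u, s, r, q, t}
∂A     = {u}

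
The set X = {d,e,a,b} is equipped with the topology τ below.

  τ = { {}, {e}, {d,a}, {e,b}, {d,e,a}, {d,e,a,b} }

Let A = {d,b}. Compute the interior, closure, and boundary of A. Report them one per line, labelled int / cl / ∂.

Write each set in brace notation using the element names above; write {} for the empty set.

opens ⊆ A: {}; union → int = {}
complement {e,a}; its interior {e}; cl(A) = X∖{e} = {d,a,b}
boundary = {d,a,b} ∖ {} = {d,a,b}

int(A) = {}
cl(A)  = {d,a,b}
∂A     = {d,a,b}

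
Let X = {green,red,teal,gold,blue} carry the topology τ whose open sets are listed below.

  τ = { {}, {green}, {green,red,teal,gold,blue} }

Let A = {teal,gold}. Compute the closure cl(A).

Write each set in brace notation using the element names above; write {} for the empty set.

closure: X∖int(X∖A) = X∖{green} = {red,teal,gold,blue}

{red,teal,gold,blue}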